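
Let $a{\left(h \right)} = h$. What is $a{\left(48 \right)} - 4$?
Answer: $44$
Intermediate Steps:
$a{\left(48 \right)} - 4 = 48 - 4 = 44$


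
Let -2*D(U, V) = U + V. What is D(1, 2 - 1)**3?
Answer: -1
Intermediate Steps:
D(U, V) = -U/2 - V/2 (D(U, V) = -(U + V)/2 = -U/2 - V/2)
D(1, 2 - 1)**3 = (-1/2*1 - (2 - 1)/2)**3 = (-1/2 - 1/2*1)**3 = (-1/2 - 1/2)**3 = (-1)**3 = -1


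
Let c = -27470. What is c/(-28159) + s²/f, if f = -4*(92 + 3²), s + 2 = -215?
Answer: -1314881271/11376236 ≈ -115.58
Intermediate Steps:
s = -217 (s = -2 - 215 = -217)
f = -404 (f = -4*(92 + 9) = -4*101 = -404)
c/(-28159) + s²/f = -27470/(-28159) + (-217)²/(-404) = -27470*(-1/28159) + 47089*(-1/404) = 27470/28159 - 47089/404 = -1314881271/11376236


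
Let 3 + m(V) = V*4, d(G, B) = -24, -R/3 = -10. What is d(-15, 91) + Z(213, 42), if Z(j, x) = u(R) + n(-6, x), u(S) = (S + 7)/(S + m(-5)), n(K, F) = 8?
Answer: -75/7 ≈ -10.714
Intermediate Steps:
R = 30 (R = -3*(-10) = 30)
m(V) = -3 + 4*V (m(V) = -3 + V*4 = -3 + 4*V)
u(S) = (7 + S)/(-23 + S) (u(S) = (S + 7)/(S + (-3 + 4*(-5))) = (7 + S)/(S + (-3 - 20)) = (7 + S)/(S - 23) = (7 + S)/(-23 + S))
Z(j, x) = 93/7 (Z(j, x) = (7 + 30)/(-23 + 30) + 8 = 37/7 + 8 = 93/7)
d(-15, 91) + Z(213, 42) = -24 + 93/7 = -75/7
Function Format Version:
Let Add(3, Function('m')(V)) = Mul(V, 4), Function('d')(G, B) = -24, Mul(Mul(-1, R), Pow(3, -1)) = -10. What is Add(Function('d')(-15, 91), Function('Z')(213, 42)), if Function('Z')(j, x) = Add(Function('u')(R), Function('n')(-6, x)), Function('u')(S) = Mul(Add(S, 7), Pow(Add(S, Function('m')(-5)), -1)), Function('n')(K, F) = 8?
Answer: Rational(-75, 7) ≈ -10.714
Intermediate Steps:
R = 30 (R = Mul(-3, -10) = 30)
Function('m')(V) = Add(-3, Mul(4, V)) (Function('m')(V) = Add(-3, Mul(V, 4)) = Add(-3, Mul(4, V)))
Function('u')(S) = Mul(Pow(Add(-23, S), -1), Add(7, S)) (Function('u')(S) = Mul(Add(S, 7), Pow(Add(S, Add(-3, Mul(4, -5))), -1)) = Mul(Add(7, S), Pow(Add(S, Add(-3, -20)), -1)) = Mul(Add(7, S), Pow(Add(S, -23), -1)) = Mul(Add(7, S), Pow(Add(-23, S), -1)) = Mul(Pow(Add(-23, S), -1), Add(7, S)))
Function('Z')(j, x) = Rational(93, 7) (Function('Z')(j, x) = Add(Mul(Pow(Add(-23, 30), -1), Add(7, 30)), 8) = Add(Mul(Pow(7, -1), 37), 8) = Add(Mul(Rational(1, 7), 37), 8) = Add(Rational(37, 7), 8) = Rational(93, 7))
Add(Function('d')(-15, 91), Function('Z')(213, 42)) = Add(-24, Rational(93, 7)) = Rational(-75, 7)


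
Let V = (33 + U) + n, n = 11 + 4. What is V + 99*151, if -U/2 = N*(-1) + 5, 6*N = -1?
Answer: 44960/3 ≈ 14987.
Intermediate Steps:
n = 15
N = -⅙ (N = (⅙)*(-1) = -⅙ ≈ -0.16667)
U = -31/3 (U = -2*(-⅙*(-1) + 5) = -2*(⅙ + 5) = -2*31/6 = -31/3 ≈ -10.333)
V = 113/3 (V = (33 - 31/3) + 15 = 68/3 + 15 = 113/3 ≈ 37.667)
V + 99*151 = 113/3 + 99*151 = 113/3 + 14949 = 44960/3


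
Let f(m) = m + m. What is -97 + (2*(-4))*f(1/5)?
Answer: -501/5 ≈ -100.20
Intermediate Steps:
f(m) = 2*m
-97 + (2*(-4))*f(1/5) = -97 + (2*(-4))*(2/5) = -97 - 16/5 = -501/5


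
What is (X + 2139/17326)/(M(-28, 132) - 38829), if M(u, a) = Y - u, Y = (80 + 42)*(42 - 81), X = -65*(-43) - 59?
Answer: -47406075/754703234 ≈ -0.062814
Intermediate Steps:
X = 2736 (X = 2795 - 59 = 2736)
Y = -4758 (Y = 122*(-39) = -4758)
M(u, a) = -4758 - u
(X + 2139/17326)/(M(-28, 132) - 38829) = (2736 + 2139/17326)/((-4758 - 1*(-28)) - 38829) = (2736 + 2139*(1/17326))/((-4758 + 28) - 38829) = (2736 + 2139/17326)/(-4730 - 38829) = (47406075/17326)/(-43559) = (47406075/17326)*(-1/43559) = -47406075/754703234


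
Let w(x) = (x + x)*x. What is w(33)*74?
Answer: 161172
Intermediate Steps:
w(x) = 2*x**2 (w(x) = (2*x)*x = 2*x**2)
w(33)*74 = (2*33**2)*74 = (2*1089)*74 = 2178*74 = 161172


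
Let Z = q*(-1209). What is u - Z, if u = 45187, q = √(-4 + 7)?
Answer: 45187 + 1209*√3 ≈ 47281.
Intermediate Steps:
q = √3 ≈ 1.7320
Z = -1209*√3 (Z = √3*(-1209) = -1209*√3 ≈ -2094.1)
u - Z = 45187 - (-1209)*√3 = 45187 + 1209*√3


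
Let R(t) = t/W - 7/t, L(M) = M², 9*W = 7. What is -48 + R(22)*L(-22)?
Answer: 94418/7 ≈ 13488.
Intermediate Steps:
W = 7/9 (W = (⅑)*7 = 7/9 ≈ 0.77778)
R(t) = -7/t + 9*t/7 (R(t) = t/(7/9) - 7/t = t*(9/7) - 7/t = 9*t/7 - 7/t = -7/t + 9*t/7)
-48 + R(22)*L(-22) = -48 + (-7/22 + (9/7)*22)*(-22)² = -48 + (-7*1/22 + 198/7)*484 = -48 + (-7/22 + 198/7)*484 = -48 + (4307/154)*484 = -48 + 94754/7 = 94418/7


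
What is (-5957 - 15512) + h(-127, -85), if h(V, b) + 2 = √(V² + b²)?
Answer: -21471 + √23354 ≈ -21318.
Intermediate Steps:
h(V, b) = -2 + √(V² + b²)
(-5957 - 15512) + h(-127, -85) = (-5957 - 15512) + (-2 + √((-127)² + (-85)²)) = -21469 + (-2 + √(16129 + 7225)) = -21469 + (-2 + √23354) = -21471 + √23354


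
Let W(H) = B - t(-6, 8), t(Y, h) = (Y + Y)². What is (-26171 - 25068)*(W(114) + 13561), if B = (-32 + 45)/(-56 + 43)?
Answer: -687422424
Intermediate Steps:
t(Y, h) = 4*Y² (t(Y, h) = (2*Y)² = 4*Y²)
B = -1 (B = 13/(-13) = 13*(-1/13) = -1)
W(H) = -145 (W(H) = -1 - 4*(-6)² = -1 - 4*36 = -1 - 1*144 = -1 - 144 = -145)
(-26171 - 25068)*(W(114) + 13561) = (-26171 - 25068)*(-145 + 13561) = -51239*13416 = -687422424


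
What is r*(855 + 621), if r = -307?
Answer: -453132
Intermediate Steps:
r*(855 + 621) = -307*(855 + 621) = -307*1476 = -453132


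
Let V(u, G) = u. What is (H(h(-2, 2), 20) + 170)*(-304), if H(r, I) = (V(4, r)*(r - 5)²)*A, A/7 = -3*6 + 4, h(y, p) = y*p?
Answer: 9600928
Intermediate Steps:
h(y, p) = p*y
A = -98 (A = 7*(-3*6 + 4) = 7*(-18 + 4) = 7*(-14) = -98)
H(r, I) = -392*(-5 + r)² (H(r, I) = (4*(r - 5)²)*(-98) = (4*(-5 + r)²)*(-98) = -392*(-5 + r)²)
(H(h(-2, 2), 20) + 170)*(-304) = (-392*(-5 + 2*(-2))² + 170)*(-304) = (-392*(-5 - 4)² + 170)*(-304) = (-392*(-9)² + 170)*(-304) = (-392*81 + 170)*(-304) = (-31752 + 170)*(-304) = -31582*(-304) = 9600928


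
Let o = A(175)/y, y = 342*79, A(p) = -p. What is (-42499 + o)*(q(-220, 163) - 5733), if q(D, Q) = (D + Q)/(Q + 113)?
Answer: 605643957100435/2485656 ≈ 2.4366e+8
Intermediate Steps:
q(D, Q) = (D + Q)/(113 + Q)
y = 27018
o = -175/27018 (o = -1*175/27018 = -175*1/27018 = -175/27018 ≈ -0.0064772)
(-42499 + o)*(q(-220, 163) - 5733) = (-42499 - 175/27018)*((-220 + 163)/(113 + 163) - 5733) = -1148238157*(-57/276 - 5733)/27018 = -1148238157*((1/276)*(-57) - 5733)/27018 = -1148238157*(-19/92 - 5733)/27018 = -1148238157/27018*(-527455/92) = 605643957100435/2485656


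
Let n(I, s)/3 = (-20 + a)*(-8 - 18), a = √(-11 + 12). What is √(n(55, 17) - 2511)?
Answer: 7*I*√21 ≈ 32.078*I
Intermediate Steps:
a = 1 (a = √1 = 1)
n(I, s) = 1482 (n(I, s) = 3*((-20 + 1)*(-8 - 18)) = 3*(-19*(-26)) = 3*494 = 1482)
√(n(55, 17) - 2511) = √(1482 - 2511) = √(-1029) = 7*I*√21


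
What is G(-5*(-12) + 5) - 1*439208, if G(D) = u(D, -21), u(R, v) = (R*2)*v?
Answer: -441938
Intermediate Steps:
u(R, v) = 2*R*v (u(R, v) = (2*R)*v = 2*R*v)
G(D) = -42*D (G(D) = 2*D*(-21) = -42*D)
G(-5*(-12) + 5) - 1*439208 = -42*(-5*(-12) + 5) - 1*439208 = -42*(60 + 5) - 439208 = -42*65 - 439208 = -2730 - 439208 = -441938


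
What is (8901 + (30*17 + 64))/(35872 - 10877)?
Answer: 1895/4999 ≈ 0.37908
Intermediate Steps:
(8901 + (30*17 + 64))/(35872 - 10877) = (8901 + (510 + 64))/24995 = (8901 + 574)*(1/24995) = 9475*(1/24995) = 1895/4999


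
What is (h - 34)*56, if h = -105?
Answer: -7784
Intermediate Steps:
(h - 34)*56 = (-105 - 34)*56 = -139*56 = -7784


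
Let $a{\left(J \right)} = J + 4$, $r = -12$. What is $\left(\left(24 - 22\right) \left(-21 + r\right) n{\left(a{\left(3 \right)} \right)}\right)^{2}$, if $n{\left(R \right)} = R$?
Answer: $213444$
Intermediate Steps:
$a{\left(J \right)} = 4 + J$
$\left(\left(24 - 22\right) \left(-21 + r\right) n{\left(a{\left(3 \right)} \right)}\right)^{2} = \left(\left(24 - 22\right) \left(-21 - 12\right) \left(4 + 3\right)\right)^{2} = \left(2 \left(-33\right) 7\right)^{2} = \left(\left(-66\right) 7\right)^{2} = \left(-462\right)^{2} = 213444$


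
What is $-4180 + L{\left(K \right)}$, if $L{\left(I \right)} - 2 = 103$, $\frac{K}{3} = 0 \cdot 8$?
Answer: $-4075$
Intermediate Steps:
$K = 0$ ($K = 3 \cdot 0 \cdot 8 = 3 \cdot 0 = 0$)
$L{\left(I \right)} = 105$ ($L{\left(I \right)} = 2 + 103 = 105$)
$-4180 + L{\left(K \right)} = -4180 + 105 = -4075$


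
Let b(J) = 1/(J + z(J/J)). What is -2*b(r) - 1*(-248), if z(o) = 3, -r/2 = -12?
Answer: 6694/27 ≈ 247.93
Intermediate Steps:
r = 24 (r = -2*(-12) = 24)
b(J) = 1/(3 + J) (b(J) = 1/(J + 3) = 1/(3 + J))
-2*b(r) - 1*(-248) = -2/(3 + 24) - 1*(-248) = -2/27 + 248 = 6694/27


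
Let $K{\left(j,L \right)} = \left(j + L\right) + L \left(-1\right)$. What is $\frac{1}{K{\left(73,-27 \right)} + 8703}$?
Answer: $\frac{1}{8776} \approx 0.00011395$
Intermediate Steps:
$K{\left(j,L \right)} = j$ ($K{\left(j,L \right)} = \left(L + j\right) - L = j$)
$\frac{1}{K{\left(73,-27 \right)} + 8703} = \frac{1}{73 + 8703} = \frac{1}{8776}$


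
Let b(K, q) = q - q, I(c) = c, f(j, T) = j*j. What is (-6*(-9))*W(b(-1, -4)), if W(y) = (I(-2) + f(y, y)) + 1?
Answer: -54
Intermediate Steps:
f(j, T) = j**2
b(K, q) = 0
W(y) = -1 + y**2 (W(y) = (-2 + y**2) + 1 = -1 + y**2)
(-6*(-9))*W(b(-1, -4)) = (-6*(-9))*(-1 + 0**2) = 54*(-1 + 0) = 54*(-1) = -54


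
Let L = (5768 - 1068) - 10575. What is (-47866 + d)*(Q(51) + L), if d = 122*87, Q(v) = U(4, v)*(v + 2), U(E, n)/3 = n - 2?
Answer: -71374832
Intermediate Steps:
U(E, n) = -6 + 3*n (U(E, n) = 3*(n - 2) = 3*(-2 + n) = -6 + 3*n)
L = -5875 (L = 4700 - 10575 = -5875)
Q(v) = (-6 + 3*v)*(2 + v) (Q(v) = (-6 + 3*v)*(v + 2) = (-6 + 3*v)*(2 + v))
d = 10614
(-47866 + d)*(Q(51) + L) = (-47866 + 10614)*((-12 + 3*51²) - 5875) = -37252*((-12 + 3*2601) - 5875) = -37252*((-12 + 7803) - 5875) = -37252*(7791 - 5875) = -37252*1916 = -71374832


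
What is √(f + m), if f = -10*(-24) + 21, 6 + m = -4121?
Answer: I*√3866 ≈ 62.177*I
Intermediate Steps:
m = -4127 (m = -6 - 4121 = -4127)
f = 261 (f = 240 + 21 = 261)
√(f + m) = √(261 - 4127) = √(-3866) = I*√3866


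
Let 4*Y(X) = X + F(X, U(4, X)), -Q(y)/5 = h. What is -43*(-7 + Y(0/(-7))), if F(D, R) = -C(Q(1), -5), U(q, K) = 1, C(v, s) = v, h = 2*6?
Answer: -344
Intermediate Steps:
h = 12
Q(y) = -60 (Q(y) = -5*12 = -60)
F(D, R) = 60 (F(D, R) = -1*(-60) = 60)
Y(X) = 15 + X/4 (Y(X) = (X + 60)/4 = (60 + X)/4 = 15 + X/4)
-43*(-7 + Y(0/(-7))) = -43*(-7 + (15 + (0/(-7))/4)) = -43*(-7 + (15 + (0*(-1/7))/4)) = -43*(-7 + (15 + (1/4)*0)) = -43*(-7 + (15 + 0)) = -43*(-7 + 15) = -43*8 = -344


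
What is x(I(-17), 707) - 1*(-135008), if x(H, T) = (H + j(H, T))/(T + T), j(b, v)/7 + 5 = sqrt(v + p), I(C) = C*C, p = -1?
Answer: 95450783/707 + sqrt(706)/202 ≈ 1.3501e+5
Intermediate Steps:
I(C) = C**2
j(b, v) = -35 + 7*sqrt(-1 + v) (j(b, v) = -35 + 7*sqrt(v - 1) = -35 + 7*sqrt(-1 + v))
x(H, T) = (-35 + H + 7*sqrt(-1 + T))/(2*T) (x(H, T) = (H + (-35 + 7*sqrt(-1 + T)))/(T + T) = (-35 + H + 7*sqrt(-1 + T))/((2*T)) = (-35 + H + 7*sqrt(-1 + T))*(1/(2*T)) = (-35 + H + 7*sqrt(-1 + T))/(2*T))
x(I(-17), 707) - 1*(-135008) = (1/2)*(-35 + (-17)**2 + 7*sqrt(-1 + 707))/707 - 1*(-135008) = (1/2)*(1/707)*(-35 + 289 + 7*sqrt(706)) + 135008 = (1/2)*(1/707)*(254 + 7*sqrt(706)) + 135008 = (127/707 + sqrt(706)/202) + 135008 = 95450783/707 + sqrt(706)/202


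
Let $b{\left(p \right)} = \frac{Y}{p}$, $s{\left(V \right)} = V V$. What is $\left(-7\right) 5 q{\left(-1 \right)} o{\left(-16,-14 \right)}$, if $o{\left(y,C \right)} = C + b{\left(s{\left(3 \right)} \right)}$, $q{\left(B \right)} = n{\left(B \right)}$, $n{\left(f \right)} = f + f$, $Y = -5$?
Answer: $- \frac{9170}{9} \approx -1018.9$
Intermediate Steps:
$s{\left(V \right)} = V^{2}$
$b{\left(p \right)} = - \frac{5}{p}$
$n{\left(f \right)} = 2 f$
$q{\left(B \right)} = 2 B$
$o{\left(y,C \right)} = - \frac{5}{9} + C$ ($o{\left(y,C \right)} = C - \frac{5}{3^{2}} = C - \frac{5}{9} = - \frac{5}{9} + C$)
$\left(-7\right) 5 q{\left(-1 \right)} o{\left(-16,-14 \right)} = \left(-7\right) 5 \cdot 2 \left(-1\right) \left(- \frac{5}{9} - 14\right) = \left(-35\right) \left(-2\right) \left(- \frac{131}{9}\right) = 70 \left(- \frac{131}{9}\right) = - \frac{9170}{9}$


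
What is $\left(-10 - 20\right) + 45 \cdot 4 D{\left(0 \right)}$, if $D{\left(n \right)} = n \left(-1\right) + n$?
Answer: $-30$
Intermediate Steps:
$D{\left(n \right)} = 0$ ($D{\left(n \right)} = - n + n = 0$)
$\left(-10 - 20\right) + 45 \cdot 4 D{\left(0 \right)} = \left(-10 - 20\right) + 45 \cdot 4 \cdot 0 = -30 + 45 \cdot 0 = -30 + 0 = -30$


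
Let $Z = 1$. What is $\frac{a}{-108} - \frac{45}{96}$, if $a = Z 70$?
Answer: $- \frac{965}{864} \approx -1.1169$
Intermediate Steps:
$a = 70$ ($a = 1 \cdot 70 = 70$)
$\frac{a}{-108} - \frac{45}{96} = \frac{70}{-108} - \frac{45}{96} = 70 \left(- \frac{1}{108}\right) - \frac{15}{32} = - \frac{35}{54} - \frac{15}{32} = - \frac{965}{864}$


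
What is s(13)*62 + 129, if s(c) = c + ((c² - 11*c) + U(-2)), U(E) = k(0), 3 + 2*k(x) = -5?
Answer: 2299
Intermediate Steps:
k(x) = -4 (k(x) = -3/2 + (½)*(-5) = -3/2 - 5/2 = -4)
U(E) = -4
s(c) = -4 + c² - 10*c (s(c) = c + ((c² - 11*c) - 4) = c + (-4 + c² - 11*c) = -4 + c² - 10*c)
s(13)*62 + 129 = (-4 + 13² - 10*13)*62 + 129 = (-4 + 169 - 130)*62 + 129 = 35*62 + 129 = 2170 + 129 = 2299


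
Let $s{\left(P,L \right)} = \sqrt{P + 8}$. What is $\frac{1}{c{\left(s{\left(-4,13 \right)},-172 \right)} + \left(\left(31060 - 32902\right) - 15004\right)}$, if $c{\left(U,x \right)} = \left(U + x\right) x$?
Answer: $\frac{1}{12394} \approx 8.0684 \cdot 10^{-5}$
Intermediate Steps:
$s{\left(P,L \right)} = \sqrt{8 + P}$
$c{\left(U,x \right)} = x \left(U + x\right)$
$\frac{1}{c{\left(s{\left(-4,13 \right)},-172 \right)} + \left(\left(31060 - 32902\right) - 15004\right)} = \frac{1}{- 172 \left(\sqrt{8 - 4} - 172\right) + \left(\left(31060 - 32902\right) - 15004\right)} = \frac{1}{- 172 \left(\sqrt{4} - 172\right) - 16846} = \frac{1}{- 172 \left(2 - 172\right) - 16846} = \frac{1}{\left(-172\right) \left(-170\right) - 16846} = \frac{1}{29240 - 16846} = \frac{1}{12394}$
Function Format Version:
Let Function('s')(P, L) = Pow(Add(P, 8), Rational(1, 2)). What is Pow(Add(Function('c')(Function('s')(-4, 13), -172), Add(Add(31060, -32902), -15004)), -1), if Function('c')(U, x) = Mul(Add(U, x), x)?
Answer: Rational(1, 12394) ≈ 8.0684e-5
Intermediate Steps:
Function('s')(P, L) = Pow(Add(8, P), Rational(1, 2))
Function('c')(U, x) = Mul(x, Add(U, x))
Pow(Add(Function('c')(Function('s')(-4, 13), -172), Add(Add(31060, -32902), -15004)), -1) = Pow(Add(Mul(-172, Add(Pow(Add(8, -4), Rational(1, 2)), -172)), Add(Add(31060, -32902), -15004)), -1) = Pow(Add(Mul(-172, Add(Pow(4, Rational(1, 2)), -172)), Add(-1842, -15004)), -1) = Pow(Add(Mul(-172, Add(2, -172)), -16846), -1) = Pow(Add(Mul(-172, -170), -16846), -1) = Pow(Add(29240, -16846), -1) = Pow(12394, -1) = Rational(1, 12394)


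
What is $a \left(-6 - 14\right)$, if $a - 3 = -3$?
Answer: $0$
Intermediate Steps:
$a = 0$ ($a = 3 - 3 = 0$)
$a \left(-6 - 14\right) = 0 \left(-6 - 14\right) = 0 \left(-20\right) = 0$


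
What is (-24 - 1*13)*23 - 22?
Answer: -873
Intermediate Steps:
(-24 - 1*13)*23 - 22 = (-24 - 13)*23 - 22 = -37*23 - 22 = -851 - 22 = -873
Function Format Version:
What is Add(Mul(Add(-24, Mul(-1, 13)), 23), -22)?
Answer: -873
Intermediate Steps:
Add(Mul(Add(-24, Mul(-1, 13)), 23), -22) = Add(Mul(Add(-24, -13), 23), -22) = Add(Mul(-37, 23), -22) = Add(-851, -22) = -873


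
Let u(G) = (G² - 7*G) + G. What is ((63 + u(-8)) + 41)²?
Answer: 46656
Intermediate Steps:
u(G) = G² - 6*G
((63 + u(-8)) + 41)² = ((63 - 8*(-6 - 8)) + 41)² = ((63 - 8*(-14)) + 41)² = ((63 + 112) + 41)² = (175 + 41)² = 216² = 46656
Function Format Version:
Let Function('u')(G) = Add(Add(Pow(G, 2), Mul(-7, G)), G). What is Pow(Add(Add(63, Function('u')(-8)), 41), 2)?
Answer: 46656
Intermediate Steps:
Function('u')(G) = Add(Pow(G, 2), Mul(-6, G))
Pow(Add(Add(63, Function('u')(-8)), 41), 2) = Pow(Add(Add(63, Mul(-8, Add(-6, -8))), 41), 2) = Pow(Add(Add(63, Mul(-8, -14)), 41), 2) = Pow(Add(Add(63, 112), 41), 2) = Pow(Add(175, 41), 2) = Pow(216, 2) = 46656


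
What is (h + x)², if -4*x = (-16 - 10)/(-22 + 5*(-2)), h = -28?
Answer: 3258025/4096 ≈ 795.42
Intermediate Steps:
x = -13/64 (x = -(-16 - 10)/(4*(-22 + 5*(-2))) = -(-13)/(2*(-22 - 10)) = -(-13)/(2*(-32)) = -(-13)*(-1)/(2*32) = -¼*13/16 = -13/64 ≈ -0.20313)
(h + x)² = (-28 - 13/64)² = (-1805/64)² = 3258025/4096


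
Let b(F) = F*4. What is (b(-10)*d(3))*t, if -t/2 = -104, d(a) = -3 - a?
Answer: 49920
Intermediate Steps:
b(F) = 4*F
t = 208 (t = -2*(-104) = 208)
(b(-10)*d(3))*t = ((4*(-10))*(-3 - 1*3))*208 = -40*(-3 - 3)*208 = -40*(-6)*208 = 240*208 = 49920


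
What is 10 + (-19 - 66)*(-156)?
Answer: 13270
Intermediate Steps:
10 + (-19 - 66)*(-156) = 10 - 85*(-156) = 10 + 13260 = 13270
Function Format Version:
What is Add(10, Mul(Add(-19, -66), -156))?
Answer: 13270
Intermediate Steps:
Add(10, Mul(Add(-19, -66), -156)) = Add(10, Mul(-85, -156)) = Add(10, 13260) = 13270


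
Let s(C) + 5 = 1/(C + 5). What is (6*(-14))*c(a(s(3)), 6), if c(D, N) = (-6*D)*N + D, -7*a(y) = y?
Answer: 4095/2 ≈ 2047.5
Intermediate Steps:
s(C) = -5 + 1/(5 + C) (s(C) = -5 + 1/(C + 5) = -5 + 1/(5 + C))
a(y) = -y/7
c(D, N) = D - 6*D*N (c(D, N) = -6*D*N + D = D - 6*D*N)
(6*(-14))*c(a(s(3)), 6) = (6*(-14))*((-(-24 - 5*3)/(7*(5 + 3)))*(1 - 6*6)) = -84*(-(-24 - 15)/(7*8))*(1 - 36) = -84*(-(-39)/56)*(-35) = -84*(-1/7*(-39/8))*(-35) = -117*(-35)/2 = -84*(-195/8) = 4095/2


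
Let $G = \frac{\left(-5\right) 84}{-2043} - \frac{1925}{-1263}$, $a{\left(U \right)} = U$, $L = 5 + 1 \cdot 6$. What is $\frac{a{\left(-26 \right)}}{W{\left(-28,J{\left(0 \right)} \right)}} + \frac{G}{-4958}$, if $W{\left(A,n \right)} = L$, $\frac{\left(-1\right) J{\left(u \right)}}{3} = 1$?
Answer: $- \frac{12321169191}{5212033046} \approx -2.364$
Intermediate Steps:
$L = 11$ ($L = 5 + 6 = 11$)
$J{\left(u \right)} = -3$ ($J{\left(u \right)} = \left(-3\right) 1 = -3$)
$W{\left(A,n \right)} = 11$
$G = \frac{165305}{95567}$ ($G = \left(-420\right) \left(- \frac{1}{2043}\right) - - \frac{1925}{1263} = \frac{140}{681} + \frac{1925}{1263} = \frac{165305}{95567} \approx 1.7297$)
$\frac{a{\left(-26 \right)}}{W{\left(-28,J{\left(0 \right)} \right)}} + \frac{G}{-4958} = - \frac{26}{11} + \frac{165305}{95567 \left(-4958\right)} = \left(-26\right) \frac{1}{11} + \frac{165305}{95567} \left(- \frac{1}{4958}\right) = - \frac{26}{11} - \frac{165305}{473821186} = - \frac{12321169191}{5212033046}$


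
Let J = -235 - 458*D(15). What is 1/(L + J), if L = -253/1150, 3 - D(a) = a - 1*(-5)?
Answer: 50/377539 ≈ 0.00013244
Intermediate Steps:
D(a) = -2 - a (D(a) = 3 - (a - 1*(-5)) = 3 - (a + 5) = 3 - (5 + a) = 3 + (-5 - a) = -2 - a)
J = 7551 (J = -235 - 458*(-2 - 1*15) = -235 - 458*(-2 - 15) = -235 - 458*(-17) = -235 + 7786 = 7551)
L = -11/50 (L = (1/1150)*(-253) = -11/50 ≈ -0.22000)
1/(L + J) = 1/(-11/50 + 7551) = 1/(377539/50) = 50/377539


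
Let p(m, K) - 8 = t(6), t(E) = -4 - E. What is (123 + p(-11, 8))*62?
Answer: 7502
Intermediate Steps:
p(m, K) = -2 (p(m, K) = 8 + (-4 - 1*6) = 8 + (-4 - 6) = 8 - 10 = -2)
(123 + p(-11, 8))*62 = (123 - 2)*62 = 121*62 = 7502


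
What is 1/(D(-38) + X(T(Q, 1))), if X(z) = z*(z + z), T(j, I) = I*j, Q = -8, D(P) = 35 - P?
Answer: 1/201 ≈ 0.0049751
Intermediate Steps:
X(z) = 2*z**2 (X(z) = z*(2*z) = 2*z**2)
1/(D(-38) + X(T(Q, 1))) = 1/((35 - 1*(-38)) + 2*(1*(-8))**2) = 1/((35 + 38) + 2*(-8)**2) = 1/(73 + 2*64) = 1/(73 + 128) = 1/201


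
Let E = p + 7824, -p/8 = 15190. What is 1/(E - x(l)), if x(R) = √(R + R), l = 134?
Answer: -28424/3231695037 + √67/6463390074 ≈ -8.7941e-6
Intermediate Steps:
p = -121520 (p = -8*15190 = -121520)
x(R) = √2*√R (x(R) = √(2*R) = √2*√R)
E = -113696 (E = -121520 + 7824 = -113696)
1/(E - x(l)) = 1/(-113696 - √2*√134) = 1/(-113696 - 2*√67)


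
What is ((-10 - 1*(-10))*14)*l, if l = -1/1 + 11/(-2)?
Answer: 0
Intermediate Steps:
l = -13/2 (l = -1*1 + 11*(-1/2) = -1 - 11/2 = -13/2 ≈ -6.5000)
((-10 - 1*(-10))*14)*l = ((-10 - 1*(-10))*14)*(-13/2) = ((-10 + 10)*14)*(-13/2) = (0*14)*(-13/2) = 0*(-13/2) = 0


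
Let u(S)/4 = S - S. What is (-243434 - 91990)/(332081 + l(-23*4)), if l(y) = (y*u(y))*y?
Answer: -335424/332081 ≈ -1.0101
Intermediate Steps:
u(S) = 0 (u(S) = 4*(S - S) = 4*0 = 0)
l(y) = 0 (l(y) = (y*0)*y = 0*y = 0)
(-243434 - 91990)/(332081 + l(-23*4)) = (-243434 - 91990)/(332081 + 0) = -335424/332081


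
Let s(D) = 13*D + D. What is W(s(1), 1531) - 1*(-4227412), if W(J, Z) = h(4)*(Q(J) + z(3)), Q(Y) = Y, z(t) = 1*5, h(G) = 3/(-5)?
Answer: 21137003/5 ≈ 4.2274e+6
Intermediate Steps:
h(G) = -⅗ (h(G) = 3*(-⅕) = -⅗)
s(D) = 14*D
z(t) = 5
W(J, Z) = -3 - 3*J/5 (W(J, Z) = -3*(J + 5)/5 = -3*(5 + J)/5 = -3 - 3*J/5)
W(s(1), 1531) - 1*(-4227412) = (-3 - 42/5) - 1*(-4227412) = (-3 - ⅗*14) + 4227412 = (-3 - 42/5) + 4227412 = -57/5 + 4227412 = 21137003/5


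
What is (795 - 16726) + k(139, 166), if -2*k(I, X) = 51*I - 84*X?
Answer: -25007/2 ≈ -12504.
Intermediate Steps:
k(I, X) = 42*X - 51*I/2 (k(I, X) = -(51*I - 84*X)/2 = -(-84*X + 51*I)/2 = 42*X - 51*I/2)
(795 - 16726) + k(139, 166) = (795 - 16726) + (42*166 - 51/2*139) = -15931 + (6972 - 7089/2) = -15931 + 6855/2 = -25007/2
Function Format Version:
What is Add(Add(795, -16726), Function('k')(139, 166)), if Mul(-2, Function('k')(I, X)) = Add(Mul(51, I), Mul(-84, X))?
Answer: Rational(-25007, 2) ≈ -12504.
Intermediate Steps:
Function('k')(I, X) = Add(Mul(42, X), Mul(Rational(-51, 2), I)) (Function('k')(I, X) = Mul(Rational(-1, 2), Add(Mul(51, I), Mul(-84, X))) = Mul(Rational(-1, 2), Add(Mul(-84, X), Mul(51, I))) = Add(Mul(42, X), Mul(Rational(-51, 2), I)))
Add(Add(795, -16726), Function('k')(139, 166)) = Add(Add(795, -16726), Add(Mul(42, 166), Mul(Rational(-51, 2), 139))) = Add(-15931, Add(6972, Rational(-7089, 2))) = Add(-15931, Rational(6855, 2)) = Rational(-25007, 2)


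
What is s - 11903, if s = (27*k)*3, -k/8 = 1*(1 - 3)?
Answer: -10607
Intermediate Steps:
k = 16 (k = -8*(1 - 3) = -8*(-2) = 16)
s = 1296 (s = (27*16)*3 = 432*3 = 1296)
s - 11903 = 1296 - 11903 = -10607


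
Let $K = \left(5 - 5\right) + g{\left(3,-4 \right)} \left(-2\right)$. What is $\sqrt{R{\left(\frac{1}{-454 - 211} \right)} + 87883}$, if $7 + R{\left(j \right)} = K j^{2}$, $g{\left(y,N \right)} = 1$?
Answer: $\frac{\sqrt{38860964098}}{665} \approx 296.44$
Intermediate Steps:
$K = -2$ ($K = \left(5 - 5\right) + 1 \left(-2\right) = \left(5 - 5\right) - 2 = 0 - 2 = -2$)
$R{\left(j \right)} = -7 - 2 j^{2}$
$\sqrt{R{\left(\frac{1}{-454 - 211} \right)} + 87883} = \sqrt{\left(-7 - 2 \left(\frac{1}{-454 - 211}\right)^{2}\right) + 87883} = \sqrt{\left(-7 - 2 \left(\frac{1}{-665}\right)^{2}\right) + 87883} = \sqrt{\left(-7 - 2 \left(- \frac{1}{665}\right)^{2}\right) + 87883} = \sqrt{\left(-7 - \frac{2}{442225}\right) + 87883} = \sqrt{- \frac{3095577}{442225} + 87883} = \sqrt{\frac{38860964098}{442225}} = \frac{\sqrt{38860964098}}{665}$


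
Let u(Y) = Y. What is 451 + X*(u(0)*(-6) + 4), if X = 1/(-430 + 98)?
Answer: 37432/83 ≈ 450.99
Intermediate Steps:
X = -1/332 (X = 1/(-332) = -1/332 ≈ -0.0030120)
451 + X*(u(0)*(-6) + 4) = 451 - (0*(-6) + 4)/332 = 451 - (0 + 4)/332 = 451 - 1/332*4 = 451 - 1/83 = 37432/83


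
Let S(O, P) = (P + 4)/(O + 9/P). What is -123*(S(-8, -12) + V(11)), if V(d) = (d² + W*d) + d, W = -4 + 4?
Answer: -572196/35 ≈ -16348.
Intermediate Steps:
W = 0
S(O, P) = (4 + P)/(O + 9/P)
V(d) = d + d² (V(d) = (d² + 0*d) + d = (d² + 0) + d = d² + d = d + d²)
-123*(S(-8, -12) + V(11)) = -123*(-12*(4 - 12)/(9 - 8*(-12)) + 11*(1 + 11)) = -123*(-12*(-8)/(9 + 96) + 11*12) = -123*(-12*(-8)/105 + 132) = -123*(-12*1/105*(-8) + 132) = -123*(32/35 + 132) = -123*4652/35 = -572196/35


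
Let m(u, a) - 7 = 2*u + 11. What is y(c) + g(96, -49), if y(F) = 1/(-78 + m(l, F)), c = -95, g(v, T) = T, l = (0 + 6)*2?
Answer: -1765/36 ≈ -49.028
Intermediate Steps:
l = 12 (l = 6*2 = 12)
m(u, a) = 18 + 2*u (m(u, a) = 7 + (2*u + 11) = 7 + (11 + 2*u) = 18 + 2*u)
y(F) = -1/36 (y(F) = 1/(-78 + (18 + 2*12)) = 1/(-78 + (18 + 24)) = 1/(-78 + 42) = 1/(-36) = -1/36)
y(c) + g(96, -49) = -1/36 - 49 = -1765/36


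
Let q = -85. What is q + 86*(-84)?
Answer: -7309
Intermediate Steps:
q + 86*(-84) = -85 + 86*(-84) = -85 - 7224 = -7309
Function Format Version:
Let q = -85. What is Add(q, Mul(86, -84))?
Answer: -7309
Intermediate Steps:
Add(q, Mul(86, -84)) = Add(-85, Mul(86, -84)) = Add(-85, -7224) = -7309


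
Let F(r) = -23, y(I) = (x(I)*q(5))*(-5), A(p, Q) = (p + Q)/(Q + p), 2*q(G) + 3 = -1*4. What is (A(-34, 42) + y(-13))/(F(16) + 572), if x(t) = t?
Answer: -151/366 ≈ -0.41257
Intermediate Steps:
q(G) = -7/2 (q(G) = -3/2 + (-1*4)/2 = -3/2 + (½)*(-4) = -3/2 - 2 = -7/2)
A(p, Q) = 1 (A(p, Q) = (Q + p)/(Q + p) = 1)
y(I) = 35*I/2 (y(I) = (I*(-7/2))*(-5) = -7*I/2*(-5) = 35*I/2)
(A(-34, 42) + y(-13))/(F(16) + 572) = (1 + (35/2)*(-13))/(-23 + 572) = (1 - 455/2)/549 = -453/2*1/549 = -151/366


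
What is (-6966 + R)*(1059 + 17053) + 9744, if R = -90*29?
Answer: -173430768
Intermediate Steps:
R = -2610
(-6966 + R)*(1059 + 17053) + 9744 = (-6966 - 2610)*(1059 + 17053) + 9744 = -9576*18112 + 9744 = -173440512 + 9744 = -173430768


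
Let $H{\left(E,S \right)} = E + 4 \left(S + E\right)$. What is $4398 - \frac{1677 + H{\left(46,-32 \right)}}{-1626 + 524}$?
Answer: $\frac{4848375}{1102} \approx 4399.6$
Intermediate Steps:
$H{\left(E,S \right)} = 4 S + 5 E$ ($H{\left(E,S \right)} = E + 4 \left(E + S\right) = E + \left(4 E + 4 S\right) = 4 S + 5 E$)
$4398 - \frac{1677 + H{\left(46,-32 \right)}}{-1626 + 524} = 4398 - \frac{1677 + \left(4 \left(-32\right) + 5 \cdot 46\right)}{-1626 + 524} = 4398 - \frac{1677 + \left(-128 + 230\right)}{-1102} = 4398 - \left(1677 + 102\right) \left(- \frac{1}{1102}\right) = 4398 - 1779 \left(- \frac{1}{1102}\right) = 4398 - - \frac{1779}{1102} = 4398 + \frac{1779}{1102} = \frac{4848375}{1102}$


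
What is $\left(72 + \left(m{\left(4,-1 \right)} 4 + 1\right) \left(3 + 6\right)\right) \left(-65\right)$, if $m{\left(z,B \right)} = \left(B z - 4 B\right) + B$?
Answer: $-2925$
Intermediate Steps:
$m{\left(z,B \right)} = - 3 B + B z$ ($m{\left(z,B \right)} = \left(- 4 B + B z\right) + B = - 3 B + B z$)
$\left(72 + \left(m{\left(4,-1 \right)} 4 + 1\right) \left(3 + 6\right)\right) \left(-65\right) = \left(72 + \left(- (-3 + 4) 4 + 1\right) \left(3 + 6\right)\right) \left(-65\right) = \left(72 + \left(\left(-1\right) 1 \cdot 4 + 1\right) 9\right) \left(-65\right) = \left(72 + \left(\left(-1\right) 4 + 1\right) 9\right) \left(-65\right) = \left(72 + \left(-4 + 1\right) 9\right) \left(-65\right) = \left(72 - 27\right) \left(-65\right) = 45 \left(-65\right) = -2925$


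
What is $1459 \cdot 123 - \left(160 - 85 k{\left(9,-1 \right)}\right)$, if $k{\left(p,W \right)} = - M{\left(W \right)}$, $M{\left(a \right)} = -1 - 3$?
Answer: $179637$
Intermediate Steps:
$M{\left(a \right)} = -4$
$k{\left(p,W \right)} = 4$ ($k{\left(p,W \right)} = \left(-1\right) \left(-4\right) = 4$)
$1459 \cdot 123 - \left(160 - 85 k{\left(9,-1 \right)}\right) = 1459 \cdot 123 - \left(160 - 340\right) = 179457 - \left(160 - 340\right) = 179457 - -180 = 179457 + 180 = 179637$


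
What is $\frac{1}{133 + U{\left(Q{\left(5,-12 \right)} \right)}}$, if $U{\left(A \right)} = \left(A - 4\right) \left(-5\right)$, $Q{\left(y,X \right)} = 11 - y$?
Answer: $\frac{1}{123} \approx 0.0081301$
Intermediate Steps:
$U{\left(A \right)} = 20 - 5 A$ ($U{\left(A \right)} = \left(-4 + A\right) \left(-5\right) = 20 - 5 A$)
$\frac{1}{133 + U{\left(Q{\left(5,-12 \right)} \right)}} = \frac{1}{133 + \left(20 - 5 \left(11 - 5\right)\right)} = \frac{1}{133 + \left(20 - 30\right)} = \frac{1}{133 - 10} = \frac{1}{123}$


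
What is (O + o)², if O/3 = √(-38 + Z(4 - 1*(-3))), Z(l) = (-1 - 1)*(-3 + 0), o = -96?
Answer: 8928 - 2304*I*√2 ≈ 8928.0 - 3258.3*I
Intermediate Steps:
Z(l) = 6 (Z(l) = -2*(-3) = 6)
O = 12*I*√2 (O = 3*√(-38 + 6) = 3*√(-32) = 3*(4*I*√2) = 12*I*√2 ≈ 16.971*I)
(O + o)² = (12*I*√2 - 96)² = (-96 + 12*I*√2)²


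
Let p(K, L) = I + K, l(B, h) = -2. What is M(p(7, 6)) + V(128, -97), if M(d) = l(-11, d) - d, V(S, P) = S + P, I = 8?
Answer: 14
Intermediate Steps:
V(S, P) = P + S
p(K, L) = 8 + K
M(d) = -2 - d
M(p(7, 6)) + V(128, -97) = (-2 - (8 + 7)) + (-97 + 128) = (-2 - 1*15) + 31 = (-2 - 15) + 31 = -17 + 31 = 14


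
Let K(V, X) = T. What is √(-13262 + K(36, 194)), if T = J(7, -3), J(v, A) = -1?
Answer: I*√13263 ≈ 115.17*I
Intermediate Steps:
T = -1
K(V, X) = -1
√(-13262 + K(36, 194)) = √(-13262 - 1) = √(-13263) = I*√13263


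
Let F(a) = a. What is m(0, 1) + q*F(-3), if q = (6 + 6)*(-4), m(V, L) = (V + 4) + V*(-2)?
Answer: 148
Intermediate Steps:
m(V, L) = 4 - V (m(V, L) = (4 + V) - 2*V = 4 - V)
q = -48 (q = 12*(-4) = -48)
m(0, 1) + q*F(-3) = (4 - 1*0) - 48*(-3) = (4 + 0) + 144 = 4 + 144 = 148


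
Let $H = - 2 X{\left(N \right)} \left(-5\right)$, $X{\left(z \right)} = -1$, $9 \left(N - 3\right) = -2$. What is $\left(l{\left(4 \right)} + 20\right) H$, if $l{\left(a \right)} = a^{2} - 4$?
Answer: $-320$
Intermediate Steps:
$N = \frac{25}{9}$ ($N = 3 + \frac{1}{9} \left(-2\right) = 3 - \frac{2}{9} = \frac{25}{9} \approx 2.7778$)
$H = -10$ ($H = \left(-2\right) \left(-1\right) \left(-5\right) = 2 \left(-5\right) = -10$)
$l{\left(a \right)} = -4 + a^{2}$
$\left(l{\left(4 \right)} + 20\right) H = \left(\left(-4 + 4^{2}\right) + 20\right) \left(-10\right) = \left(\left(-4 + 16\right) + 20\right) \left(-10\right) = \left(12 + 20\right) \left(-10\right) = 32 \left(-10\right) = -320$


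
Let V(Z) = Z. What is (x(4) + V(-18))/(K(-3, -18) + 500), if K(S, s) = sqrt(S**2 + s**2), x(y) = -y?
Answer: -1000/22697 + 6*sqrt(37)/22697 ≈ -0.042451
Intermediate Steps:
(x(4) + V(-18))/(K(-3, -18) + 500) = (-1*4 - 18)/(sqrt((-3)**2 + (-18)**2) + 500) = (-4 - 18)/(sqrt(9 + 324) + 500) = -22/(sqrt(333) + 500) = -22/(3*sqrt(37) + 500) = -22/(500 + 3*sqrt(37))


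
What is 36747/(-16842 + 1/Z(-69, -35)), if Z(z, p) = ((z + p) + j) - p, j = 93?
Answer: -881928/404207 ≈ -2.1819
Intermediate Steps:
Z(z, p) = 93 + z (Z(z, p) = ((z + p) + 93) - p = ((p + z) + 93) - p = (93 + p + z) - p = 93 + z)
36747/(-16842 + 1/Z(-69, -35)) = 36747/(-16842 + 1/(93 - 69)) = 36747/(-16842 + 1/24) = 36747/(-404207/24) = 36747*(-24/404207) = -881928/404207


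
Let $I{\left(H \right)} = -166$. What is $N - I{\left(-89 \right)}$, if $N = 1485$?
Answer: $1651$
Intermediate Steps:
$N - I{\left(-89 \right)} = 1485 - -166 = 1485 + 166 = 1651$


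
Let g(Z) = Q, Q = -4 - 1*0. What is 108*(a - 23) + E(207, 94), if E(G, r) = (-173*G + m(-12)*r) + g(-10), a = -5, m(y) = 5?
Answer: -38369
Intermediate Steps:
Q = -4 (Q = -4 + 0 = -4)
g(Z) = -4
E(G, r) = -4 - 173*G + 5*r (E(G, r) = (-173*G + 5*r) - 4 = -4 - 173*G + 5*r)
108*(a - 23) + E(207, 94) = 108*(-5 - 23) + (-4 - 173*207 + 5*94) = 108*(-28) + (-4 - 35811 + 470) = -3024 - 35345 = -38369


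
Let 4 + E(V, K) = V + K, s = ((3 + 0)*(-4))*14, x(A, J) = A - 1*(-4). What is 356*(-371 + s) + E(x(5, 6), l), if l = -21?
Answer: -191900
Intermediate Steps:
x(A, J) = 4 + A (x(A, J) = A + 4 = 4 + A)
s = -168 (s = (3*(-4))*14 = -12*14 = -168)
E(V, K) = -4 + K + V (E(V, K) = -4 + (V + K) = -4 + (K + V) = -4 + K + V)
356*(-371 + s) + E(x(5, 6), l) = 356*(-371 - 168) + (-4 - 21 + (4 + 5)) = 356*(-539) + (-4 - 21 + 9) = -191884 - 16 = -191900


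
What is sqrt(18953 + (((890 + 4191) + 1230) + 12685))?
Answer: sqrt(37949) ≈ 194.80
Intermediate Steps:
sqrt(18953 + (((890 + 4191) + 1230) + 12685)) = sqrt(18953 + ((5081 + 1230) + 12685)) = sqrt(18953 + (6311 + 12685)) = sqrt(18953 + 18996) = sqrt(37949)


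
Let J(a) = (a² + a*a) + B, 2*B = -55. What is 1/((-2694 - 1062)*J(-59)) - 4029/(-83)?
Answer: 104939261395/2161816506 ≈ 48.542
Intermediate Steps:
B = -55/2 (B = (½)*(-55) = -55/2 ≈ -27.500)
J(a) = -55/2 + 2*a² (J(a) = (a² + a*a) - 55/2 = (a² + a²) - 55/2 = 2*a² - 55/2 = -55/2 + 2*a²)
1/((-2694 - 1062)*J(-59)) - 4029/(-83) = 1/((-2694 - 1062)*(-55/2 + 2*(-59)²)) - 4029/(-83) = 1/((-3756)*(-55/2 + 2*3481)) - 4029*(-1/83) = -1/(3756*(-55/2 + 6962)) + 4029/83 = -1/(3756*13869/2) + 4029/83 = -1/3756*2/13869 + 4029/83 = -1/26045982 + 4029/83 = 104939261395/2161816506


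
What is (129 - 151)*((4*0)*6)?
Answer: 0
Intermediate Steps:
(129 - 151)*((4*0)*6) = -0*6 = -22*0 = 0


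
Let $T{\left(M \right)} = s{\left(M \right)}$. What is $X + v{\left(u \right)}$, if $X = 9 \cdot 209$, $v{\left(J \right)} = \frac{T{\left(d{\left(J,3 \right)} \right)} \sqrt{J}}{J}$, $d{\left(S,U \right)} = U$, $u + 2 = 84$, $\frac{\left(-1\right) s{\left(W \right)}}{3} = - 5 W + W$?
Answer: $1881 + \frac{18 \sqrt{82}}{41} \approx 1885.0$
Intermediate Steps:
$s{\left(W \right)} = 12 W$ ($s{\left(W \right)} = - 3 \left(- 5 W + W\right) = - 3 \left(- 4 W\right) = 12 W$)
$u = 82$ ($u = -2 + 84 = 82$)
$T{\left(M \right)} = 12 M$
$v{\left(J \right)} = \frac{36}{\sqrt{J}}$ ($v{\left(J \right)} = \frac{12 \cdot 3 \sqrt{J}}{J} = \frac{36 \sqrt{J}}{J} = \frac{36}{\sqrt{J}}$)
$X = 1881$
$X + v{\left(u \right)} = 1881 + \frac{36}{\sqrt{82}} = 1881 + 36 \frac{\sqrt{82}}{82} = 1881 + \frac{18 \sqrt{82}}{41}$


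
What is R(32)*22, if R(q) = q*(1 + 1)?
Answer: 1408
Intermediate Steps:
R(q) = 2*q (R(q) = q*2 = 2*q)
R(32)*22 = (2*32)*22 = 64*22 = 1408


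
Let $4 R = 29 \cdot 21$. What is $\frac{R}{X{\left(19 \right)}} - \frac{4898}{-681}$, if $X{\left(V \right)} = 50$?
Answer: $\frac{1394329}{136200} \approx 10.237$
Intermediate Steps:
$R = \frac{609}{4}$ ($R = \frac{29 \cdot 21}{4} = \frac{1}{4} \cdot 609 = \frac{609}{4} \approx 152.25$)
$\frac{R}{X{\left(19 \right)}} - \frac{4898}{-681} = \frac{609}{4 \cdot 50} - \frac{4898}{-681} = \frac{609}{4} \cdot \frac{1}{50} - - \frac{4898}{681} = \frac{609}{200} + \frac{4898}{681} = \frac{1394329}{136200}$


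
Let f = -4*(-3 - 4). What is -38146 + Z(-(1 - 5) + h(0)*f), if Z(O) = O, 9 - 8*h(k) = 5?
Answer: -38128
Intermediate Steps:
h(k) = ½ (h(k) = 9/8 - ⅛*5 = 9/8 - 5/8 = ½)
f = 28 (f = -4*(-7) = 28)
-38146 + Z(-(1 - 5) + h(0)*f) = -38146 + (-(1 - 5) + (½)*28) = -38146 + (-1*(-4) + 14) = -38146 + (4 + 14) = -38146 + 18 = -38128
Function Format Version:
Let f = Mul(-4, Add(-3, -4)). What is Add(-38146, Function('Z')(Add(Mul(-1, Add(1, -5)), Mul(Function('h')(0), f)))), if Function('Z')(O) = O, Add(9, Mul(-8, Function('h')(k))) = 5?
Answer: -38128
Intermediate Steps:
Function('h')(k) = Rational(1, 2) (Function('h')(k) = Add(Rational(9, 8), Mul(Rational(-1, 8), 5)) = Add(Rational(9, 8), Rational(-5, 8)) = Rational(1, 2))
f = 28 (f = Mul(-4, -7) = 28)
Add(-38146, Function('Z')(Add(Mul(-1, Add(1, -5)), Mul(Function('h')(0), f)))) = Add(-38146, Add(Mul(-1, Add(1, -5)), Mul(Rational(1, 2), 28))) = Add(-38146, Add(Mul(-1, -4), 14)) = Add(-38146, Add(4, 14)) = Add(-38146, 18) = -38128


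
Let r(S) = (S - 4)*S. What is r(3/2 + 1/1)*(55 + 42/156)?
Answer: -21555/104 ≈ -207.26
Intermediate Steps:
r(S) = S*(-4 + S) (r(S) = (-4 + S)*S = S*(-4 + S))
r(3/2 + 1/1)*(55 + 42/156) = ((3/2 + 1/1)*(-4 + (3/2 + 1/1)))*(55 + 42/156) = ((3*(1/2) + 1*1)*(-4 + (3*(1/2) + 1*1)))*(55 + 42*(1/156)) = ((3/2 + 1)*(-4 + (3/2 + 1)))*(55 + 7/26) = (5*(-4 + 5/2)/2)*(1437/26) = ((5/2)*(-3/2))*(1437/26) = -15/4*1437/26 = -21555/104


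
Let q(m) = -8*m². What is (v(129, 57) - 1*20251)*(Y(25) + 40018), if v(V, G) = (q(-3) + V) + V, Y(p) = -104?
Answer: -800874410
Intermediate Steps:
v(V, G) = -72 + 2*V (v(V, G) = (-8*(-3)² + V) + V = (-8*9 + V) + V = (-72 + V) + V = -72 + 2*V)
(v(129, 57) - 1*20251)*(Y(25) + 40018) = ((-72 + 2*129) - 1*20251)*(-104 + 40018) = ((-72 + 258) - 20251)*39914 = (186 - 20251)*39914 = -20065*39914 = -800874410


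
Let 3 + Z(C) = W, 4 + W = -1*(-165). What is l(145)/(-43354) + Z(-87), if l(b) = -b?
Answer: 6850077/43354 ≈ 158.00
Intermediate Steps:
W = 161 (W = -4 - 1*(-165) = -4 + 165 = 161)
Z(C) = 158 (Z(C) = -3 + 161 = 158)
l(145)/(-43354) + Z(-87) = -1*145/(-43354) + 158 = -145*(-1/43354) + 158 = 145/43354 + 158 = 6850077/43354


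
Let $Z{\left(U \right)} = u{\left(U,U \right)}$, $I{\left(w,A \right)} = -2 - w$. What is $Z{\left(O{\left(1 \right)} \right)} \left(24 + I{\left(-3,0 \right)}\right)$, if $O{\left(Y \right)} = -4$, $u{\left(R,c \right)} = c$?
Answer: $-100$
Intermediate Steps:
$Z{\left(U \right)} = U$
$Z{\left(O{\left(1 \right)} \right)} \left(24 + I{\left(-3,0 \right)}\right) = - 4 \left(24 - -1\right) = - 4 \left(24 + \left(-2 + 3\right)\right) = - 4 \left(24 + 1\right) = \left(-4\right) 25 = -100$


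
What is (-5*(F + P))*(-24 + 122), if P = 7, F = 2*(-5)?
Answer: 1470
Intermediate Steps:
F = -10
(-5*(F + P))*(-24 + 122) = (-5*(-10 + 7))*(-24 + 122) = -5*(-3)*98 = 15*98 = 1470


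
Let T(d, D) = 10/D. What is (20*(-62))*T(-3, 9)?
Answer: -12400/9 ≈ -1377.8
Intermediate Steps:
(20*(-62))*T(-3, 9) = (20*(-62))*(10/9) = -12400/9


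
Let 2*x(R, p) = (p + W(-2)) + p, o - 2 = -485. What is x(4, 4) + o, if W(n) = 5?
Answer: -953/2 ≈ -476.50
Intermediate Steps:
o = -483 (o = 2 - 485 = -483)
x(R, p) = 5/2 + p (x(R, p) = ((p + 5) + p)/2 = ((5 + p) + p)/2 = (5 + 2*p)/2 = 5/2 + p)
x(4, 4) + o = (5/2 + 4) - 483 = 13/2 - 483 = -953/2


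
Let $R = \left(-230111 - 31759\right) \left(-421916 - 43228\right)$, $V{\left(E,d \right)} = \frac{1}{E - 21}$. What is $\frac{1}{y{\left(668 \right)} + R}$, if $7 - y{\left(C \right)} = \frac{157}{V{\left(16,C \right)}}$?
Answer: $\frac{1}{121807260072} \approx 8.2097 \cdot 10^{-12}$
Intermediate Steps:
$V{\left(E,d \right)} = \frac{1}{-21 + E}$
$R = 121807259280$ ($R = \left(-261870\right) \left(-465144\right) = 121807259280$)
$y{\left(C \right)} = 792$ ($y{\left(C \right)} = 7 - \frac{157}{\frac{1}{-21 + 16}} = 7 - \frac{157}{\frac{1}{-5}} = 7 - \frac{157}{- \frac{1}{5}} = 7 - 157 \left(-5\right) = 7 - -785 = 7 + 785 = 792$)
$\frac{1}{y{\left(668 \right)} + R} = \frac{1}{792 + 121807259280} = \frac{1}{121807260072}$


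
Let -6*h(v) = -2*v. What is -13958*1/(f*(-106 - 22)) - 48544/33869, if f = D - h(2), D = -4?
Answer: -107515811/4335232 ≈ -24.800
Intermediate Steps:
h(v) = v/3 (h(v) = -(-1)*v/3 = v/3)
f = -14/3 (f = -4 - 2/3 = -14/3 ≈ -4.6667)
-13958*1/(f*(-106 - 22)) - 48544/33869 = -13958*(-3/(14*(-106 - 22))) - 48544/33869 = -13958/((-128*(-14/3))) - 48544*1/33869 = -13958/1792/3 - 48544/33869 = -13958*3/1792 - 48544/33869 = -2991/128 - 48544/33869 = -107515811/4335232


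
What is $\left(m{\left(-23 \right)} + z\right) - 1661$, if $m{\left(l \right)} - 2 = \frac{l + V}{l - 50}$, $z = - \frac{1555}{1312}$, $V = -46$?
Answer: $- \frac{158915371}{95776} \approx -1659.2$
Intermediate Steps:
$z = - \frac{1555}{1312}$ ($z = \left(-1555\right) \frac{1}{1312} = - \frac{1555}{1312} \approx -1.1852$)
$m{\left(l \right)} = 2 + \frac{-46 + l}{-50 + l}$ ($m{\left(l \right)} = 2 + \frac{l - 46}{l - 50} = 2 + \frac{-46 + l}{-50 + l}$)
$\left(m{\left(-23 \right)} + z\right) - 1661 = \left(\frac{-146 + 3 \left(-23\right)}{-50 - 23} - \frac{1555}{1312}\right) - 1661 = \left(\frac{-146 - 69}{-73} - \frac{1555}{1312}\right) - 1661 = \left(\left(- \frac{1}{73}\right) \left(-215\right) - \frac{1555}{1312}\right) - 1661 = \left(\frac{215}{73} - \frac{1555}{1312}\right) - 1661 = \frac{168565}{95776} - 1661 = - \frac{158915371}{95776}$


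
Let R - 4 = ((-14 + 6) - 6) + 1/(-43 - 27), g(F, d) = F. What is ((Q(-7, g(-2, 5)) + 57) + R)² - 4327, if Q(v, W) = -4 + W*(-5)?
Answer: -7445619/4900 ≈ -1519.5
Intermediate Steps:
Q(v, W) = -4 - 5*W
R = -701/70 (R = 4 + (((-14 + 6) - 6) + 1/(-43 - 27)) = 4 + ((-8 - 6) + 1/(-70)) = 4 + (-14 - 1/70) = 4 - 981/70 = -701/70 ≈ -10.014)
((Q(-7, g(-2, 5)) + 57) + R)² - 4327 = (((-4 - 5*(-2)) + 57) - 701/70)² - 4327 = (((-4 + 10) + 57) - 701/70)² - 4327 = ((6 + 57) - 701/70)² - 4327 = (63 - 701/70)² - 4327 = (3709/70)² - 4327 = 13756681/4900 - 4327 = -7445619/4900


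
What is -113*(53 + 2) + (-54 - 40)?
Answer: -6309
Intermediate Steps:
-113*(53 + 2) + (-54 - 40) = -113*55 - 94 = -6215 - 94 = -6309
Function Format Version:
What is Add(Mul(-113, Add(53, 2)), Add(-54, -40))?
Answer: -6309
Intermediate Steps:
Add(Mul(-113, Add(53, 2)), Add(-54, -40)) = Add(Mul(-113, 55), -94) = Add(-6215, -94) = -6309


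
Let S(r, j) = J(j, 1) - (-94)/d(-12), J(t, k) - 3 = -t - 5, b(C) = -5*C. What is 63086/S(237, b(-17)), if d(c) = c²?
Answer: -4542192/6217 ≈ -730.61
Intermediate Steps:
J(t, k) = -2 - t (J(t, k) = 3 + (-t - 5) = 3 + (-5 - t) = -2 - t)
S(r, j) = -97/72 - j (S(r, j) = (-2 - j) - (-94)/((-12)²) = (-2 - j) - (-94)/144 = (-2 - j) - 1*(-47/72) = (-2 - j) + 47/72 = -97/72 - j)
63086/S(237, b(-17)) = 63086/(-97/72 - (-5)*(-17)) = 63086/(-97/72 - 1*85) = 63086/(-97/72 - 85) = 63086/(-6217/72) = 63086*(-72/6217) = -4542192/6217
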